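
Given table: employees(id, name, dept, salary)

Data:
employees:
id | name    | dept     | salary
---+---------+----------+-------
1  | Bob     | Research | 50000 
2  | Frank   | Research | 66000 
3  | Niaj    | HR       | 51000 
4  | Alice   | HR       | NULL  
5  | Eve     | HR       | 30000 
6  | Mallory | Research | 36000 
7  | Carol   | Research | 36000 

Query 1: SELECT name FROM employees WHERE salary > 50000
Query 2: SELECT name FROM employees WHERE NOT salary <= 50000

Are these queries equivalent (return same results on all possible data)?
Yes, equivalent

Both queries return: [('Frank',), ('Niaj',)]

Reason: Both filter salary > 50000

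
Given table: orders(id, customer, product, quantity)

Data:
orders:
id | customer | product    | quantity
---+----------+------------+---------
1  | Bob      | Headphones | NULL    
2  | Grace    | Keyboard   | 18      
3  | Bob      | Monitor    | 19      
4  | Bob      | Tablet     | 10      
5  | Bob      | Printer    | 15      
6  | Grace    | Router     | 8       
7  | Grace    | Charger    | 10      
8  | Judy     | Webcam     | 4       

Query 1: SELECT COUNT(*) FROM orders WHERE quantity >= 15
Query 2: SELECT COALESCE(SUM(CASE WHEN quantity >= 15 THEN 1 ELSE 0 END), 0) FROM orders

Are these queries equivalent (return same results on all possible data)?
Yes, equivalent

Both queries return: [(3,)]

Reason: COUNT with WHERE vs conditional SUM (COALESCE handles empty-table NULL)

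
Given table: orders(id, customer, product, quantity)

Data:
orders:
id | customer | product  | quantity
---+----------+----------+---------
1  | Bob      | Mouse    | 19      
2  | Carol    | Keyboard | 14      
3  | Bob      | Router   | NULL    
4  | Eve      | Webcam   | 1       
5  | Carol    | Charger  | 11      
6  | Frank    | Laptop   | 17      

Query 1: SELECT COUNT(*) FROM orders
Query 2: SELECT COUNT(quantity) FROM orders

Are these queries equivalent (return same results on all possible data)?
No, not equivalent

Query 1 returns: [(6,)]
Query 2 returns: [(5,)]

Reason: COUNT(*) includes NULLs, COUNT(column) excludes them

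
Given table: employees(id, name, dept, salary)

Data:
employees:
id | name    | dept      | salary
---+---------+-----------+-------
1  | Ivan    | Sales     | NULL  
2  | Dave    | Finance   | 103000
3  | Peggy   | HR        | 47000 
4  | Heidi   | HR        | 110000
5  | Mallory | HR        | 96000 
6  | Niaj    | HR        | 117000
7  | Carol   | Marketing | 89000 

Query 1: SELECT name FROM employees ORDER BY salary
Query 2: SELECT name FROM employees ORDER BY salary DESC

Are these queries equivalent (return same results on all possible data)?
No, not equivalent

Query 1 returns: [('Ivan',), ('Peggy',), ('Carol',), ('Mallory',), ('Dave',), ('Heidi',), ('Niaj',)]
Query 2 returns: [('Niaj',), ('Heidi',), ('Dave',), ('Mallory',), ('Carol',), ('Peggy',), ('Ivan',)]

Reason: ASC vs DESC gives opposite ordering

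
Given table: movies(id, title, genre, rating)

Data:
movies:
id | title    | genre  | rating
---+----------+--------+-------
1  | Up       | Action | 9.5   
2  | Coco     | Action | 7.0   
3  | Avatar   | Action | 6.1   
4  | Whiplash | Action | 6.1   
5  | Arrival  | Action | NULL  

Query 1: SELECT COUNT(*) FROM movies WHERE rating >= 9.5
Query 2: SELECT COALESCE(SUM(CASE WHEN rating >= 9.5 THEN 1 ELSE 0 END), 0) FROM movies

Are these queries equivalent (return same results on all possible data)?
Yes, equivalent

Both queries return: [(1,)]

Reason: COUNT with WHERE vs conditional SUM (COALESCE handles empty-table NULL)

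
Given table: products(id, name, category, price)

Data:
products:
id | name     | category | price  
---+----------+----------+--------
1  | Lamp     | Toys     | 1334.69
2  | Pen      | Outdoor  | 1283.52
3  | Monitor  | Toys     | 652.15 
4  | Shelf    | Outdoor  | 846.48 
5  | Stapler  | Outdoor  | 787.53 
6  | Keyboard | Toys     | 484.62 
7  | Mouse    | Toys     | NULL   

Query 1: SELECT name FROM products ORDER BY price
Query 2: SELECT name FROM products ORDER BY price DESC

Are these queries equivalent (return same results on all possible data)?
No, not equivalent

Query 1 returns: [('Mouse',), ('Keyboard',), ('Monitor',), ('Stapler',), ('Shelf',), ('Pen',), ('Lamp',)]
Query 2 returns: [('Lamp',), ('Pen',), ('Shelf',), ('Stapler',), ('Monitor',), ('Keyboard',), ('Mouse',)]

Reason: ASC vs DESC gives opposite ordering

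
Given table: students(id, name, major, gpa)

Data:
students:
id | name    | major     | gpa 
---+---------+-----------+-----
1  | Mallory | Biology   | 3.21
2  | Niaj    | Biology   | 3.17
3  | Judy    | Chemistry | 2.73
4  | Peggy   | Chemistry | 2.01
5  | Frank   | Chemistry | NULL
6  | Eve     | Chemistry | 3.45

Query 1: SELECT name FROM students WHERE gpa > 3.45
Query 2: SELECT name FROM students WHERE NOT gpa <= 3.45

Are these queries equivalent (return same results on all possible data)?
Yes, equivalent

Both queries return: []

Reason: Both filter gpa > 3.45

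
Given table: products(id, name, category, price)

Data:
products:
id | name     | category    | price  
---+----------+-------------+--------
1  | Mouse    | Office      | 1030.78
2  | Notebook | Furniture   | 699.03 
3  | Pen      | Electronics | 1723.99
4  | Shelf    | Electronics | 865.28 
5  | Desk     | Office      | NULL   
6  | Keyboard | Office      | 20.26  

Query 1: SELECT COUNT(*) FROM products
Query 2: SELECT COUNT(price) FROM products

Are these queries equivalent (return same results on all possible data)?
No, not equivalent

Query 1 returns: [(6,)]
Query 2 returns: [(5,)]

Reason: COUNT(*) includes NULLs, COUNT(column) excludes them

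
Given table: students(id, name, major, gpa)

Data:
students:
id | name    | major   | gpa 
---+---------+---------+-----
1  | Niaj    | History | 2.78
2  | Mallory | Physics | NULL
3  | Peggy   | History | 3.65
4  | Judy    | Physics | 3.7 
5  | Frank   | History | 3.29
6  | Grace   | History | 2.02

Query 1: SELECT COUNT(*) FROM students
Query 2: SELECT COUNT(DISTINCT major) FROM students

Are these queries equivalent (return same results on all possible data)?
No, not equivalent

Query 1 returns: [(6,)]
Query 2 returns: [(2,)]

Reason: COUNT(*) counts rows, COUNT(DISTINCT major) counts unique majors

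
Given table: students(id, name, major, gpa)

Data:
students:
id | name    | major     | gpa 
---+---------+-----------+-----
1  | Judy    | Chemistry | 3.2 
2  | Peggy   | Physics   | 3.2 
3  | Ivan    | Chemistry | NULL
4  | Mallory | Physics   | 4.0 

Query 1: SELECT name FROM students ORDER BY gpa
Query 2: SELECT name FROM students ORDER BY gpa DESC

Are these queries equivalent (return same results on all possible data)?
No, not equivalent

Query 1 returns: [('Ivan',), ('Judy',), ('Peggy',), ('Mallory',)]
Query 2 returns: [('Mallory',), ('Judy',), ('Peggy',), ('Ivan',)]

Reason: ASC vs DESC gives opposite ordering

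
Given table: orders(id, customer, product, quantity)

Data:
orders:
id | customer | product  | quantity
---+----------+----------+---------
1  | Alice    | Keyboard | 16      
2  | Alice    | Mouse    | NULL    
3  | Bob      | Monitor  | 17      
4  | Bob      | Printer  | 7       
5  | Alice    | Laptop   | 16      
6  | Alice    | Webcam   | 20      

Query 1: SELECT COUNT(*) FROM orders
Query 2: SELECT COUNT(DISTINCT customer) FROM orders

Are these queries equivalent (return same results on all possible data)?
No, not equivalent

Query 1 returns: [(6,)]
Query 2 returns: [(2,)]

Reason: COUNT(*) counts rows, COUNT(DISTINCT customer) counts unique customers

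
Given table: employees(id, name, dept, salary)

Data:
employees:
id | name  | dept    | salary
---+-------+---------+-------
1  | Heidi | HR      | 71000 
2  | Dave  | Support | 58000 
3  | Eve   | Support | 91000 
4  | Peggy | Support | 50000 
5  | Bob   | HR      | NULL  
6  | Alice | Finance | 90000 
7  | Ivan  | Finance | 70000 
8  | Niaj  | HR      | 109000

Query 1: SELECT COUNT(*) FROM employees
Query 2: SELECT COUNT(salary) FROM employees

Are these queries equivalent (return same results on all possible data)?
No, not equivalent

Query 1 returns: [(8,)]
Query 2 returns: [(7,)]

Reason: COUNT(*) includes NULLs, COUNT(column) excludes them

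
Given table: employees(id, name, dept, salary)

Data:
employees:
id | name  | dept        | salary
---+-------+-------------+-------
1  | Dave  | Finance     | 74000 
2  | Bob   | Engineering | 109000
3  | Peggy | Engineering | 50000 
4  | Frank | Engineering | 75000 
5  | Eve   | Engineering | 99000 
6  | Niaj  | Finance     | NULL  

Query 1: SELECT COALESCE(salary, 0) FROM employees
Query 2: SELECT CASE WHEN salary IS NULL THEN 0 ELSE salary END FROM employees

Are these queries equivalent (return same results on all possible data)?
Yes, equivalent

Both queries return: [(0,), (50000,), (74000,), (75000,), (99000,), (109000,)]

Reason: COALESCE vs CASE for NULL handling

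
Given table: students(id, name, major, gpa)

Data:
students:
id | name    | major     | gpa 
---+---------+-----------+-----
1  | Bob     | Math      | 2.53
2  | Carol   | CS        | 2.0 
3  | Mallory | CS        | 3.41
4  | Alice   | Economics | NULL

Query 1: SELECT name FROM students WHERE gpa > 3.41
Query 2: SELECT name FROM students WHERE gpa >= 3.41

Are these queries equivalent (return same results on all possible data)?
No, not equivalent

Query 1 returns: []
Query 2 returns: [('Mallory',)]

Reason: > vs >= gives different results when gpa = 3.41 exists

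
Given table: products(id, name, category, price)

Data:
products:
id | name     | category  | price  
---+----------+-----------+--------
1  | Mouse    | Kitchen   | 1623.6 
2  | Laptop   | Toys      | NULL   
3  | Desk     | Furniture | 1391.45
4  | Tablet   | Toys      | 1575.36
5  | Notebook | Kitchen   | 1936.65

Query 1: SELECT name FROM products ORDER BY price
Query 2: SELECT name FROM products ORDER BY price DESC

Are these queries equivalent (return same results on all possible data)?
No, not equivalent

Query 1 returns: [('Laptop',), ('Desk',), ('Tablet',), ('Mouse',), ('Notebook',)]
Query 2 returns: [('Notebook',), ('Mouse',), ('Tablet',), ('Desk',), ('Laptop',)]

Reason: ASC vs DESC gives opposite ordering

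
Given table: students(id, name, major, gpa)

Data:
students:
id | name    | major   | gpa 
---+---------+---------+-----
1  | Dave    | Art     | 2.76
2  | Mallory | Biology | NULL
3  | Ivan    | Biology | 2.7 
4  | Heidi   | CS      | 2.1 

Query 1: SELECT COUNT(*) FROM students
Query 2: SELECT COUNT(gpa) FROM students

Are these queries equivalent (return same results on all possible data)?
No, not equivalent

Query 1 returns: [(4,)]
Query 2 returns: [(3,)]

Reason: COUNT(*) includes NULLs, COUNT(column) excludes them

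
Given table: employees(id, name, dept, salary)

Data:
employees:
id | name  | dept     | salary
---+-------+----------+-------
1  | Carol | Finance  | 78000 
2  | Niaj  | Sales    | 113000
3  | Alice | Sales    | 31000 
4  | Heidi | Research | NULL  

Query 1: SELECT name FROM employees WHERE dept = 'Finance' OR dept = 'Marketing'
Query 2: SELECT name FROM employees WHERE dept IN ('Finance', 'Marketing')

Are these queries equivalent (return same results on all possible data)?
Yes, equivalent

Both queries return: [('Carol',)]

Reason: OR vs IN are equivalent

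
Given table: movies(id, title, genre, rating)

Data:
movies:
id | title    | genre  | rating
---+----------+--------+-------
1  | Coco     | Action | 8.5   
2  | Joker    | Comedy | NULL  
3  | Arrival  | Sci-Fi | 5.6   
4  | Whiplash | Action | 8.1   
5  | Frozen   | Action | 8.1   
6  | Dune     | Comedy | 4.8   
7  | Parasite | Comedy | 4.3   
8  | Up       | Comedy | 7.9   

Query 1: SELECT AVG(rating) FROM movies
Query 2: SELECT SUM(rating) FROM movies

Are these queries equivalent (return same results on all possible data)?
No, not equivalent

Query 1 returns: [(6.757142857142857,)]
Query 2 returns: [(47.3,)]

Reason: AVG vs SUM give different aggregate values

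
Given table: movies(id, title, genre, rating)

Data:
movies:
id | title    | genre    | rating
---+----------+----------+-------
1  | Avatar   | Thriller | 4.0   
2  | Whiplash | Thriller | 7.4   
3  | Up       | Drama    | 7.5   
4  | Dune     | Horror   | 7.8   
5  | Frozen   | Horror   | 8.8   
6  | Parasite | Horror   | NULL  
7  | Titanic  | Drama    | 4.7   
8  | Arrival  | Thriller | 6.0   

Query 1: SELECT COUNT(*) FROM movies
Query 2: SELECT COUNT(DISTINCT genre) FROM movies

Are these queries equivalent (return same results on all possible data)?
No, not equivalent

Query 1 returns: [(8,)]
Query 2 returns: [(3,)]

Reason: COUNT(*) counts rows, COUNT(DISTINCT genre) counts unique genres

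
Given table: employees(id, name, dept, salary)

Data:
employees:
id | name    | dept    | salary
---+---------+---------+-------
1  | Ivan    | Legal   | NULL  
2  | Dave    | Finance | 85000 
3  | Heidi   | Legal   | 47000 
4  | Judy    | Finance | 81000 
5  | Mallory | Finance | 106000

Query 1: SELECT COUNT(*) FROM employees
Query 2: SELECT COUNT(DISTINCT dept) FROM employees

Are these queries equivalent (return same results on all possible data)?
No, not equivalent

Query 1 returns: [(5,)]
Query 2 returns: [(2,)]

Reason: COUNT(*) counts rows, COUNT(DISTINCT dept) counts unique depts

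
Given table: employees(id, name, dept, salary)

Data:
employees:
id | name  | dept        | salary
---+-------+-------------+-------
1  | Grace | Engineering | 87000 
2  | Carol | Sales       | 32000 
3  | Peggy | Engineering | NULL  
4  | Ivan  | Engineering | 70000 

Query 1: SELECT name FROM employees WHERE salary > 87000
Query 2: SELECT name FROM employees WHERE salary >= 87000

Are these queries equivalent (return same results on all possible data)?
No, not equivalent

Query 1 returns: []
Query 2 returns: [('Grace',)]

Reason: > vs >= gives different results when salary = 87000 exists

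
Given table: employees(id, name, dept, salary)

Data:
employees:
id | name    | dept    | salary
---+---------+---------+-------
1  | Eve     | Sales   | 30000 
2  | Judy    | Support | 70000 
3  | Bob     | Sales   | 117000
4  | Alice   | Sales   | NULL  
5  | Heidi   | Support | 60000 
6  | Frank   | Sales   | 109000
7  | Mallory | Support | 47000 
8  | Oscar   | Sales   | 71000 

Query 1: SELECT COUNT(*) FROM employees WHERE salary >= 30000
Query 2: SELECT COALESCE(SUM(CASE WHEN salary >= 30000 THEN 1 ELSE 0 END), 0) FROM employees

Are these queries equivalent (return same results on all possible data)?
Yes, equivalent

Both queries return: [(7,)]

Reason: COUNT with WHERE vs conditional SUM (COALESCE handles empty-table NULL)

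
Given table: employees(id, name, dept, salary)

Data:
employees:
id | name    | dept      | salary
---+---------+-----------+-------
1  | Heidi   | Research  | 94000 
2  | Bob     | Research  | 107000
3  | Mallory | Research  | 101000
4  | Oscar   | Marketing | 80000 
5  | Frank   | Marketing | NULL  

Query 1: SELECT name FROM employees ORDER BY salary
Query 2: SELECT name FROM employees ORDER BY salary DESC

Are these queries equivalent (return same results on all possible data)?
No, not equivalent

Query 1 returns: [('Frank',), ('Oscar',), ('Heidi',), ('Mallory',), ('Bob',)]
Query 2 returns: [('Bob',), ('Mallory',), ('Heidi',), ('Oscar',), ('Frank',)]

Reason: ASC vs DESC gives opposite ordering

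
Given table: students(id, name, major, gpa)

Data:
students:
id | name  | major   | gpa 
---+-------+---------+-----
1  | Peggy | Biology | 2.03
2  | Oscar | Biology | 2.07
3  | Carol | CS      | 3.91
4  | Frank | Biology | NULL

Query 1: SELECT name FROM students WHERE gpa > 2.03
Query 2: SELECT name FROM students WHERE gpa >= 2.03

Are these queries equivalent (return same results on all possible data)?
No, not equivalent

Query 1 returns: [('Oscar',), ('Carol',)]
Query 2 returns: [('Peggy',), ('Oscar',), ('Carol',)]

Reason: > vs >= gives different results when gpa = 2.03 exists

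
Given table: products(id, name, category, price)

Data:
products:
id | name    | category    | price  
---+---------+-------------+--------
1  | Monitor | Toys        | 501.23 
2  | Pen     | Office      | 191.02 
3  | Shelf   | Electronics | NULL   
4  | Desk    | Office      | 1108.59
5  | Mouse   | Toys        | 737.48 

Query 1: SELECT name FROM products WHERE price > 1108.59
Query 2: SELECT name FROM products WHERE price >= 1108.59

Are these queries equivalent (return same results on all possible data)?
No, not equivalent

Query 1 returns: []
Query 2 returns: [('Desk',)]

Reason: > vs >= gives different results when price = 1108.59 exists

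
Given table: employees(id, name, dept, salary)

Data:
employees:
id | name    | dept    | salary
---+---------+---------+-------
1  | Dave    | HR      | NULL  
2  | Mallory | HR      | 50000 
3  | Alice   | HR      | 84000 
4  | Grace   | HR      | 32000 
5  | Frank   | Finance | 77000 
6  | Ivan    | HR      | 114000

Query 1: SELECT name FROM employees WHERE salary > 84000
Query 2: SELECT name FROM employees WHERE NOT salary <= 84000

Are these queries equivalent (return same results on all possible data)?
Yes, equivalent

Both queries return: [('Ivan',)]

Reason: Both filter salary > 84000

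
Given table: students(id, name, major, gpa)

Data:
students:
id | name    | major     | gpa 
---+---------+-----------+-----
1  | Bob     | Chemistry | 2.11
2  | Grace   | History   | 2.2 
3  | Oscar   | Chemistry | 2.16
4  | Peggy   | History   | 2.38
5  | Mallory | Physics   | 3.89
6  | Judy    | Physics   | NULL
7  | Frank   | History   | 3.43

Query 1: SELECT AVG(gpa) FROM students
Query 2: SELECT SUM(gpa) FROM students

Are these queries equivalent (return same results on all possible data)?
No, not equivalent

Query 1 returns: [(2.6950000000000003,)]
Query 2 returns: [(16.17,)]

Reason: AVG vs SUM give different aggregate values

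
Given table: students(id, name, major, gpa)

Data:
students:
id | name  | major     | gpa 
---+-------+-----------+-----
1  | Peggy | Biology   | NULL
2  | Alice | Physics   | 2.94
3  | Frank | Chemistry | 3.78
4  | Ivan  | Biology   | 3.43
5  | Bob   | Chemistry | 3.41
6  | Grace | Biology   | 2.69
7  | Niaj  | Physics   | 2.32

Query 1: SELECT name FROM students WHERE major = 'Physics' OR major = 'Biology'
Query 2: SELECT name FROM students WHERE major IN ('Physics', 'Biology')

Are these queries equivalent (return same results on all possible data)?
Yes, equivalent

Both queries return: [('Alice',), ('Grace',), ('Ivan',), ('Niaj',), ('Peggy',)]

Reason: OR vs IN are equivalent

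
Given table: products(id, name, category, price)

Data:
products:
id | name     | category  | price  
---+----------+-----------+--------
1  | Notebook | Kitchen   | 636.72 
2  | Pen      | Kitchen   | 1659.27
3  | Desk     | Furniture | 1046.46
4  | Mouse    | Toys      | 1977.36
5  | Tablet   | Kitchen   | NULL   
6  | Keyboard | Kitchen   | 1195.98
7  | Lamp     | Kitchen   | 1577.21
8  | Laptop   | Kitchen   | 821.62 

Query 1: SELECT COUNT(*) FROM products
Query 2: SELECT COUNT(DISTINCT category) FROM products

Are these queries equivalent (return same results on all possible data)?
No, not equivalent

Query 1 returns: [(8,)]
Query 2 returns: [(3,)]

Reason: COUNT(*) counts rows, COUNT(DISTINCT category) counts unique categorys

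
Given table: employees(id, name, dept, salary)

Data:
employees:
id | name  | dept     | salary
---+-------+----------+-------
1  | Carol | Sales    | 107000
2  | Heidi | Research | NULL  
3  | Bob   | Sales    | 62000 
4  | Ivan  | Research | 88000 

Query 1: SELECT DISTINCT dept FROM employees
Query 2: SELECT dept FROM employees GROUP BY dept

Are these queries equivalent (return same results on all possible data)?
Yes, equivalent

Both queries return: [('Research',), ('Sales',)]

Reason: Both get unique depts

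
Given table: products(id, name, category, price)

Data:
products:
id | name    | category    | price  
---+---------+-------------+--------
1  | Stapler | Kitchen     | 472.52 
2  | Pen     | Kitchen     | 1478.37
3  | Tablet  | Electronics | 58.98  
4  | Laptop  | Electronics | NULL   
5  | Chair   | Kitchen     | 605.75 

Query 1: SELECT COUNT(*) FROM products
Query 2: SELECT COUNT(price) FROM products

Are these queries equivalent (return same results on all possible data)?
No, not equivalent

Query 1 returns: [(5,)]
Query 2 returns: [(4,)]

Reason: COUNT(*) includes NULLs, COUNT(column) excludes them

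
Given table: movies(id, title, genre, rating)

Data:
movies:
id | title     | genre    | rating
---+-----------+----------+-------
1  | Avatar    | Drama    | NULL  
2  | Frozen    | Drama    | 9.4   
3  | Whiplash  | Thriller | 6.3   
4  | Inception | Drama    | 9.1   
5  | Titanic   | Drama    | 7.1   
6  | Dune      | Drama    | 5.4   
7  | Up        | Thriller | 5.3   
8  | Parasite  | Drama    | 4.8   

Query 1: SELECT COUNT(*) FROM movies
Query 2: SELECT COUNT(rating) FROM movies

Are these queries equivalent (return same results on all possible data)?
No, not equivalent

Query 1 returns: [(8,)]
Query 2 returns: [(7,)]

Reason: COUNT(*) includes NULLs, COUNT(column) excludes them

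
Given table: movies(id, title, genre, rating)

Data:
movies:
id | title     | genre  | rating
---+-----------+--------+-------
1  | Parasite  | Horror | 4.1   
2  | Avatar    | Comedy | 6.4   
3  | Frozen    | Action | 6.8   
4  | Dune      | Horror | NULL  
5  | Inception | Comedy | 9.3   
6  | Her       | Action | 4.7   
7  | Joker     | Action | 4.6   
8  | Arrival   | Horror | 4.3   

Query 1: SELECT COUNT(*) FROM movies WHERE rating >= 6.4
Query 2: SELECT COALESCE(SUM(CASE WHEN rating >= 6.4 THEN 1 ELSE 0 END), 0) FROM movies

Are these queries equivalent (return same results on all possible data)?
Yes, equivalent

Both queries return: [(3,)]

Reason: COUNT with WHERE vs conditional SUM (COALESCE handles empty-table NULL)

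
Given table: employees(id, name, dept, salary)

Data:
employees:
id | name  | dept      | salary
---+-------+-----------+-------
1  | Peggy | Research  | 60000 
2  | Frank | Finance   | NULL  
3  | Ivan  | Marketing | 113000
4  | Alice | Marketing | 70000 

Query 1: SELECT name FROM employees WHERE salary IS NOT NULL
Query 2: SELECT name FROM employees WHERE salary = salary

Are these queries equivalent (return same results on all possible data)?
Yes, equivalent

Both queries return: [('Alice',), ('Ivan',), ('Peggy',)]

Reason: IS NOT NULL vs self-equality (both exclude NULLs)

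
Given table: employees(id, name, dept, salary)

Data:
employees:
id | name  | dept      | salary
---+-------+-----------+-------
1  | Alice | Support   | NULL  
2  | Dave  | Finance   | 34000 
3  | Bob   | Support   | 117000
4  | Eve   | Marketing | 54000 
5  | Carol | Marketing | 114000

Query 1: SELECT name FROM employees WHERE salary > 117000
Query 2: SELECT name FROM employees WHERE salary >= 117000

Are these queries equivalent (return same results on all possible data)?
No, not equivalent

Query 1 returns: []
Query 2 returns: [('Bob',)]

Reason: > vs >= gives different results when salary = 117000 exists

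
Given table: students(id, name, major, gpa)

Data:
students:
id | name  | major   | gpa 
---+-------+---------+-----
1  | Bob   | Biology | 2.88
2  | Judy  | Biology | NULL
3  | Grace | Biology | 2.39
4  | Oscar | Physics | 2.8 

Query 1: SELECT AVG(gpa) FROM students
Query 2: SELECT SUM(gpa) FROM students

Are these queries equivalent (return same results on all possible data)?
No, not equivalent

Query 1 returns: [(2.69,)]
Query 2 returns: [(8.07,)]

Reason: AVG vs SUM give different aggregate values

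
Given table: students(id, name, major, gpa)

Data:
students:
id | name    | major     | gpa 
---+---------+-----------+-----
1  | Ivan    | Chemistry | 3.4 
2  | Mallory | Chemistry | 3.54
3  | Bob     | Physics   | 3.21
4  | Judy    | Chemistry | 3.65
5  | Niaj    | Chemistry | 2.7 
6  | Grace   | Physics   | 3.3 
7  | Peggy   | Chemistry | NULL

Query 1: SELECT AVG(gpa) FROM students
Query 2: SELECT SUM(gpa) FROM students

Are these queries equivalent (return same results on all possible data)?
No, not equivalent

Query 1 returns: [(3.3000000000000003,)]
Query 2 returns: [(19.8,)]

Reason: AVG vs SUM give different aggregate values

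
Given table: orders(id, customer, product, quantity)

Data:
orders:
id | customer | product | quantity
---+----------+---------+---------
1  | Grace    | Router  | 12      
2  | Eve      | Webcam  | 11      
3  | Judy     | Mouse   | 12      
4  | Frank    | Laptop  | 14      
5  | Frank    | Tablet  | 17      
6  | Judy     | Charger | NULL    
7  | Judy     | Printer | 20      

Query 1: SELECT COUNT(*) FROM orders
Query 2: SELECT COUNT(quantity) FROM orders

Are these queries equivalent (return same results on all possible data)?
No, not equivalent

Query 1 returns: [(7,)]
Query 2 returns: [(6,)]

Reason: COUNT(*) includes NULLs, COUNT(column) excludes them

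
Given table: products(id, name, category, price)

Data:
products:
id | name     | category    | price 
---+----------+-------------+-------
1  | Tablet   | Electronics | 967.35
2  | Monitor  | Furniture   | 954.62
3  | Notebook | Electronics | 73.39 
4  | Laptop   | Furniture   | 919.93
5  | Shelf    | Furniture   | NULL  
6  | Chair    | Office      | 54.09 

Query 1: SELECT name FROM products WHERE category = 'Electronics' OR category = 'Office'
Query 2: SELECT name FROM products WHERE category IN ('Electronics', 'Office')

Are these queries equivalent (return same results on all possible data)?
Yes, equivalent

Both queries return: [('Chair',), ('Notebook',), ('Tablet',)]

Reason: OR vs IN are equivalent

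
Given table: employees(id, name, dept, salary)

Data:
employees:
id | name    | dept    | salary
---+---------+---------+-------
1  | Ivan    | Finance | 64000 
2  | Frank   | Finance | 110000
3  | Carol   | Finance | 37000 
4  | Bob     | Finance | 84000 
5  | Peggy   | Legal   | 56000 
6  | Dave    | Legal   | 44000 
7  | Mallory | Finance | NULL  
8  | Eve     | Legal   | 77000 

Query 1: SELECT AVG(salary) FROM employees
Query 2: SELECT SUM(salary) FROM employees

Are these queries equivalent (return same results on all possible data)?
No, not equivalent

Query 1 returns: [(67428.57142857143,)]
Query 2 returns: [(472000,)]

Reason: AVG vs SUM give different aggregate values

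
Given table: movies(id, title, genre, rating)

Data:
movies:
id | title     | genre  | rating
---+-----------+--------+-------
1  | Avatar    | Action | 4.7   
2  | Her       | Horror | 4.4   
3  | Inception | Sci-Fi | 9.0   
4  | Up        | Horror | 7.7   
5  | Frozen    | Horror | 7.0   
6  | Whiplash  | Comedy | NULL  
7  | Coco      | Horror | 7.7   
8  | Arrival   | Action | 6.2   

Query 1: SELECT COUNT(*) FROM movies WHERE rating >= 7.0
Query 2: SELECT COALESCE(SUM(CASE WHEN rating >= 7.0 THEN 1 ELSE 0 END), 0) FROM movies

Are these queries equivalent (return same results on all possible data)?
Yes, equivalent

Both queries return: [(4,)]

Reason: COUNT with WHERE vs conditional SUM (COALESCE handles empty-table NULL)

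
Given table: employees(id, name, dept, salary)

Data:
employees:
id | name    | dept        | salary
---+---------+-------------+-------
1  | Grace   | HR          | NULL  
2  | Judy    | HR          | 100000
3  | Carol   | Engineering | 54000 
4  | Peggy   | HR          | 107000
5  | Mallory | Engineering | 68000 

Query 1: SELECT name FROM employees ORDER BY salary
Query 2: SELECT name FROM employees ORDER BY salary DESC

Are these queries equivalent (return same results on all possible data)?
No, not equivalent

Query 1 returns: [('Grace',), ('Carol',), ('Mallory',), ('Judy',), ('Peggy',)]
Query 2 returns: [('Peggy',), ('Judy',), ('Mallory',), ('Carol',), ('Grace',)]

Reason: ASC vs DESC gives opposite ordering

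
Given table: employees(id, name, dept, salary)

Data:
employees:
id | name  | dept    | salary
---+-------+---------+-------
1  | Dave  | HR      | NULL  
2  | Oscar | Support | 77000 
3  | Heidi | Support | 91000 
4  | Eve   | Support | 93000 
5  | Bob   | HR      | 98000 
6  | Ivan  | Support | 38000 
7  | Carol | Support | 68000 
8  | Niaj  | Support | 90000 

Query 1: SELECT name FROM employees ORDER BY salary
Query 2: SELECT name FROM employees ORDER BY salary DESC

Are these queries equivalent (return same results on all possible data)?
No, not equivalent

Query 1 returns: [('Dave',), ('Ivan',), ('Carol',), ('Oscar',), ('Niaj',), ('Heidi',), ('Eve',), ('Bob',)]
Query 2 returns: [('Bob',), ('Eve',), ('Heidi',), ('Niaj',), ('Oscar',), ('Carol',), ('Ivan',), ('Dave',)]

Reason: ASC vs DESC gives opposite ordering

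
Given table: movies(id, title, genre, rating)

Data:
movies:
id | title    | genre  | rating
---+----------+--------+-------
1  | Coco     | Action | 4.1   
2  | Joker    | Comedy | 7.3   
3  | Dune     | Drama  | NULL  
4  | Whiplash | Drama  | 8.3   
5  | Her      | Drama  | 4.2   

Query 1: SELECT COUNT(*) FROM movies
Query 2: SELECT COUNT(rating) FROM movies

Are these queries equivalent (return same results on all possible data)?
No, not equivalent

Query 1 returns: [(5,)]
Query 2 returns: [(4,)]

Reason: COUNT(*) includes NULLs, COUNT(column) excludes them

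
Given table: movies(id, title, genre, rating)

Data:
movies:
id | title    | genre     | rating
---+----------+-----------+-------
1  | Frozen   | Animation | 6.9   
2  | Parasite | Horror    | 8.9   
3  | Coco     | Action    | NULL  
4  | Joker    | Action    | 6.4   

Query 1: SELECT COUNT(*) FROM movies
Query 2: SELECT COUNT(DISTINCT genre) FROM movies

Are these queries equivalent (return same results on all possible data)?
No, not equivalent

Query 1 returns: [(4,)]
Query 2 returns: [(3,)]

Reason: COUNT(*) counts rows, COUNT(DISTINCT genre) counts unique genres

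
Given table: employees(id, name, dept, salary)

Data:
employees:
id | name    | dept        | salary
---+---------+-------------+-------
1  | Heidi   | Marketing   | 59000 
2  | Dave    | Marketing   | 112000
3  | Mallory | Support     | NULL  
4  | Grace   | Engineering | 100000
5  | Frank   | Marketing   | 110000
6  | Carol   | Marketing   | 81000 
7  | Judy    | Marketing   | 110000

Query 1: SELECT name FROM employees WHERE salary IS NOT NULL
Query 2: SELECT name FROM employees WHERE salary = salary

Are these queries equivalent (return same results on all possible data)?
Yes, equivalent

Both queries return: [('Carol',), ('Dave',), ('Frank',), ('Grace',), ('Heidi',), ('Judy',)]

Reason: IS NOT NULL vs self-equality (both exclude NULLs)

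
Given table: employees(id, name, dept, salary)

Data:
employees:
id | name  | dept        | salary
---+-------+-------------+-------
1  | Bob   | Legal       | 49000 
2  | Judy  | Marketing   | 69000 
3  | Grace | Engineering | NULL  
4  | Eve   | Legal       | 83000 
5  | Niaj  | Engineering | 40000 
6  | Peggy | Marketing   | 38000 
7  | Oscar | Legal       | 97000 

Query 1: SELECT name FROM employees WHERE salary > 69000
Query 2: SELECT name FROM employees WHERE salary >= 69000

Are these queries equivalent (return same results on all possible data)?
No, not equivalent

Query 1 returns: [('Eve',), ('Oscar',)]
Query 2 returns: [('Judy',), ('Eve',), ('Oscar',)]

Reason: > vs >= gives different results when salary = 69000 exists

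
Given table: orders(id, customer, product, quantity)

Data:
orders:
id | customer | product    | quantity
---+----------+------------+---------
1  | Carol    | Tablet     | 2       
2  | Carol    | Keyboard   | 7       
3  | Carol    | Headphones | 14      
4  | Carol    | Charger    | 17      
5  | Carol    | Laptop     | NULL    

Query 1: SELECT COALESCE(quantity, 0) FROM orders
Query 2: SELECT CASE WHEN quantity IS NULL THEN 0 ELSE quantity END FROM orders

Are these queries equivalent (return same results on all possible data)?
Yes, equivalent

Both queries return: [(0,), (2,), (7,), (14,), (17,)]

Reason: COALESCE vs CASE for NULL handling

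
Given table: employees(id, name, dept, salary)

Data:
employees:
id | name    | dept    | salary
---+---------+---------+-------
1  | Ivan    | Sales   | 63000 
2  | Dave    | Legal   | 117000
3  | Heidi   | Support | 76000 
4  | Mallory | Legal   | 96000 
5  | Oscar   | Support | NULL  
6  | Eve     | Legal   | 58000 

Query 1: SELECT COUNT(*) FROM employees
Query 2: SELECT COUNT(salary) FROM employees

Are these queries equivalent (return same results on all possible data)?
No, not equivalent

Query 1 returns: [(6,)]
Query 2 returns: [(5,)]

Reason: COUNT(*) includes NULLs, COUNT(column) excludes them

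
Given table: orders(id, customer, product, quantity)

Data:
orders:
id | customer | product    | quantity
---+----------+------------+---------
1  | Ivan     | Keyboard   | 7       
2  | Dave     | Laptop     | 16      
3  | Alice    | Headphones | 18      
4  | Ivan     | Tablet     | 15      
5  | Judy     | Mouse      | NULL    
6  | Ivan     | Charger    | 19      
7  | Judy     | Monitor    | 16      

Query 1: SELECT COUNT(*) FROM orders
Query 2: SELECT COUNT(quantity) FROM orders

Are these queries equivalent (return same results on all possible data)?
No, not equivalent

Query 1 returns: [(7,)]
Query 2 returns: [(6,)]

Reason: COUNT(*) includes NULLs, COUNT(column) excludes them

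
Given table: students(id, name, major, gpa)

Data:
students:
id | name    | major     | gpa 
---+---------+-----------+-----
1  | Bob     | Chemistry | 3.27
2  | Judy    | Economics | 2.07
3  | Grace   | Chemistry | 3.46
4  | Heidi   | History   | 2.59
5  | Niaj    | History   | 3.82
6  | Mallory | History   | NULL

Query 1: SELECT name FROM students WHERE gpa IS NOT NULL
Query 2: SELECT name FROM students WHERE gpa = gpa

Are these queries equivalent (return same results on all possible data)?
Yes, equivalent

Both queries return: [('Bob',), ('Grace',), ('Heidi',), ('Judy',), ('Niaj',)]

Reason: IS NOT NULL vs self-equality (both exclude NULLs)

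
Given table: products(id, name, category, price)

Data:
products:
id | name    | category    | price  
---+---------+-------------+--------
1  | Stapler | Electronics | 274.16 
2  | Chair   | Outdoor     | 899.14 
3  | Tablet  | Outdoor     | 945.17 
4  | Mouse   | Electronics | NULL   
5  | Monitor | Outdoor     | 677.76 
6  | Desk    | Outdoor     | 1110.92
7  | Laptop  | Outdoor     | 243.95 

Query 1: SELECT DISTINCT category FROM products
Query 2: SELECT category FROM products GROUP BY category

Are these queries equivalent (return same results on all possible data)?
Yes, equivalent

Both queries return: [('Electronics',), ('Outdoor',)]

Reason: Both get unique categorys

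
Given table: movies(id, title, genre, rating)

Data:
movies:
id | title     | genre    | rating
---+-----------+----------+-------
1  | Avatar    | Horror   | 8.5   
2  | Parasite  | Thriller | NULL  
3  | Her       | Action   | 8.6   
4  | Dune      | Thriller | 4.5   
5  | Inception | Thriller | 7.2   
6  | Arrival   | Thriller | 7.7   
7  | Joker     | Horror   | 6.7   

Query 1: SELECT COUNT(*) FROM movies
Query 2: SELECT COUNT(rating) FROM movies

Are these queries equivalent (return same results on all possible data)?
No, not equivalent

Query 1 returns: [(7,)]
Query 2 returns: [(6,)]

Reason: COUNT(*) includes NULLs, COUNT(column) excludes them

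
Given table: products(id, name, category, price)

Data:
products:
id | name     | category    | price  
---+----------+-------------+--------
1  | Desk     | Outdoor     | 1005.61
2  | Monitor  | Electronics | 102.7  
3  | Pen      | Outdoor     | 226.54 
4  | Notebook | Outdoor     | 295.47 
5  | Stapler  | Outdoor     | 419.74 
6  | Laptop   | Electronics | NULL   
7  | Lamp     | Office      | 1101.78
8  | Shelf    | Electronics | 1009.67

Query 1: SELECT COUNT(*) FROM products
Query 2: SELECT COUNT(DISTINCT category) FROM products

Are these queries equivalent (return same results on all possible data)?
No, not equivalent

Query 1 returns: [(8,)]
Query 2 returns: [(3,)]

Reason: COUNT(*) counts rows, COUNT(DISTINCT category) counts unique categorys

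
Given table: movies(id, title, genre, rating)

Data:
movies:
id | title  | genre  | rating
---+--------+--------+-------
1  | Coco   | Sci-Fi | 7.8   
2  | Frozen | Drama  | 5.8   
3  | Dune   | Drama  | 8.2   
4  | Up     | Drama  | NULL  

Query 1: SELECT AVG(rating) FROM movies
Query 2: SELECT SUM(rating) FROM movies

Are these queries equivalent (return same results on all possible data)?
No, not equivalent

Query 1 returns: [(7.266666666666666,)]
Query 2 returns: [(21.799999999999997,)]

Reason: AVG vs SUM give different aggregate values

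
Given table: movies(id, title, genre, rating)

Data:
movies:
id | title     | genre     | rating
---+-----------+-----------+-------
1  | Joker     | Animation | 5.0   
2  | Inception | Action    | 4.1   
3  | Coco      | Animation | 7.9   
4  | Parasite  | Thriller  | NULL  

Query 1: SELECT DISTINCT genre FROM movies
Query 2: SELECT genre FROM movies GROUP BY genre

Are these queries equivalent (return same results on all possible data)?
Yes, equivalent

Both queries return: [('Action',), ('Animation',), ('Thriller',)]

Reason: Both get unique genres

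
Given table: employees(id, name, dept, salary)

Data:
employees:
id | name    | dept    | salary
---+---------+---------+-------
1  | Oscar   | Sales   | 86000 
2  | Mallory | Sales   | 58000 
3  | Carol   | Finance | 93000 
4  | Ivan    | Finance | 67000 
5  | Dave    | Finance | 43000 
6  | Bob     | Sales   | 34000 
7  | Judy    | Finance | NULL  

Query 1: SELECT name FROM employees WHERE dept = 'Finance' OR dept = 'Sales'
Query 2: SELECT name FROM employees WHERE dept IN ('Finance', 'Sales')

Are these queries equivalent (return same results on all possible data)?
Yes, equivalent

Both queries return: [('Bob',), ('Carol',), ('Dave',), ('Ivan',), ('Judy',), ('Mallory',), ('Oscar',)]

Reason: OR vs IN are equivalent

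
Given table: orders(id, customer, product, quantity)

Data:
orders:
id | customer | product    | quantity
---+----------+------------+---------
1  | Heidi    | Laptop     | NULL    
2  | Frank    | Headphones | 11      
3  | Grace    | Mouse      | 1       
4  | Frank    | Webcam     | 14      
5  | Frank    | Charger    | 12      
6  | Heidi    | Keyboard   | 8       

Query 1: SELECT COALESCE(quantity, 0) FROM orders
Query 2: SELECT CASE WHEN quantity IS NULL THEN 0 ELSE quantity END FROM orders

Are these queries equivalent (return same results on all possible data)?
Yes, equivalent

Both queries return: [(0,), (1,), (8,), (11,), (12,), (14,)]

Reason: COALESCE vs CASE for NULL handling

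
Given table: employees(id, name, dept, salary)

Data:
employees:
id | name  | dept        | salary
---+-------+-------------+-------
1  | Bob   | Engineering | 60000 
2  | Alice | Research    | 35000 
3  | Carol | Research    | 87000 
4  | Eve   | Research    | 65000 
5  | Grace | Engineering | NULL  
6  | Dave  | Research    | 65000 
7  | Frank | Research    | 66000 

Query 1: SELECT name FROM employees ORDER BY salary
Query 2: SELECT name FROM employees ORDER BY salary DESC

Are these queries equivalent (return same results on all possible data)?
No, not equivalent

Query 1 returns: [('Grace',), ('Alice',), ('Bob',), ('Eve',), ('Dave',), ('Frank',), ('Carol',)]
Query 2 returns: [('Carol',), ('Frank',), ('Eve',), ('Dave',), ('Bob',), ('Alice',), ('Grace',)]

Reason: ASC vs DESC gives opposite ordering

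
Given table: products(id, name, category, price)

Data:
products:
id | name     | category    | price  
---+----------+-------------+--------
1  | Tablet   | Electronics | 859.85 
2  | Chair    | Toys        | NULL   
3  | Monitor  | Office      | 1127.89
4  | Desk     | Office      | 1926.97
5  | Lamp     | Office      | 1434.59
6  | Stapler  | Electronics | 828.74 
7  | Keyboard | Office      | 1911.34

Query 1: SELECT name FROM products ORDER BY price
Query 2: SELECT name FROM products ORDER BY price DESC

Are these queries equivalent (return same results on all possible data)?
No, not equivalent

Query 1 returns: [('Chair',), ('Stapler',), ('Tablet',), ('Monitor',), ('Lamp',), ('Keyboard',), ('Desk',)]
Query 2 returns: [('Desk',), ('Keyboard',), ('Lamp',), ('Monitor',), ('Tablet',), ('Stapler',), ('Chair',)]

Reason: ASC vs DESC gives opposite ordering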